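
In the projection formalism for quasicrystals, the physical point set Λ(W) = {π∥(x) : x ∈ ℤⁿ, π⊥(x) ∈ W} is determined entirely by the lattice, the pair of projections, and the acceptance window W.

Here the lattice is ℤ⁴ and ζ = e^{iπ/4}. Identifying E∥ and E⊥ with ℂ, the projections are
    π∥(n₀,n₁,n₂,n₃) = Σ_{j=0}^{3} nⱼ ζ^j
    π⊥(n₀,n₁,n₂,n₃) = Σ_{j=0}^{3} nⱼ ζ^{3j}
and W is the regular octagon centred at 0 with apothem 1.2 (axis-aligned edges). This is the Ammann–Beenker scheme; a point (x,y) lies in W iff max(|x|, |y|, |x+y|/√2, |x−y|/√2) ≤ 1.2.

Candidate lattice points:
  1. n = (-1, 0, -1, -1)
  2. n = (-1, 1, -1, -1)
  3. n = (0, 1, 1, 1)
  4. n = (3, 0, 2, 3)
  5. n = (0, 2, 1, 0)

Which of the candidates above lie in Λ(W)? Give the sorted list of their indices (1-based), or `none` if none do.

3

π⊥(n) = n₀ + n₁ζ³ + n₂ζ⁶ + n₃ζ⁹ where ζ = e^{iπ/4}.
candidate 1: n = (-1, 0, -1, -1) → π⊥ ≈ (-1.7071, +0.2929); max(|x|,|y|,|x±y|/√2) = 1.7071 > 1.2 ⇒ ∉ W
candidate 2: n = (-1, 1, -1, -1) → π⊥ ≈ (-2.4142, +1.0000); max(|x|,|y|,|x±y|/√2) = 2.4142 > 1.2 ⇒ ∉ W
candidate 3: n = (0, 1, 1, 1) → π⊥ ≈ (+0.0000, +0.4142); max(|x|,|y|,|x±y|/√2) = 0.4142 ≤ 1.2 ⇒ ∈ W
candidate 4: n = (3, 0, 2, 3) → π⊥ ≈ (+5.1213, +0.1213); max(|x|,|y|,|x±y|/√2) = 5.1213 > 1.2 ⇒ ∉ W
candidate 5: n = (0, 2, 1, 0) → π⊥ ≈ (-1.4142, +0.4142); max(|x|,|y|,|x±y|/√2) = 1.4142 > 1.2 ⇒ ∉ W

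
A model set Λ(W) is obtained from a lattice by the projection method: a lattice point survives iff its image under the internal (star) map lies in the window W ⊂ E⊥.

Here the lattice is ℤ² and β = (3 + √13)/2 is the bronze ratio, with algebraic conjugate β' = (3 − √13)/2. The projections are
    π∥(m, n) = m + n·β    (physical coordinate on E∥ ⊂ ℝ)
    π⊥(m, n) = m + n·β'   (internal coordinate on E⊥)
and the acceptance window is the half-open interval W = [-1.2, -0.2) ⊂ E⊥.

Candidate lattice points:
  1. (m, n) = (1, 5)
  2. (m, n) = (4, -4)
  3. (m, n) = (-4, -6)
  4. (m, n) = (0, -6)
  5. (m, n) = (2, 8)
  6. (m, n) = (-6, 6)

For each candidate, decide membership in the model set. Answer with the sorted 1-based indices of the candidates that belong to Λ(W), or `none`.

β' = (3−√13)/2 ≈ -0.302776.
#1 (1,5): internal coord 1 + (5)·β' = -0.513878; -0.513878 ∈ [-1.2, -0.2) → IN Λ
#2 (4,-4): internal coord 4 + (-4)·β' = +5.211103; +5.211103 ∉ [-1.2, -0.2) → out
#3 (-4,-6): internal coord -4 + (-6)·β' = -2.183346; -2.183346 ∉ [-1.2, -0.2) → out
#4 (0,-6): internal coord 0 + (-6)·β' = +1.816654; +1.816654 ∉ [-1.2, -0.2) → out
#5 (2,8): internal coord 2 + (8)·β' = -0.422205; -0.422205 ∈ [-1.2, -0.2) → IN Λ
#6 (-6,6): internal coord -6 + (6)·β' = -7.816654; -7.816654 ∉ [-1.2, -0.2) → out

1, 5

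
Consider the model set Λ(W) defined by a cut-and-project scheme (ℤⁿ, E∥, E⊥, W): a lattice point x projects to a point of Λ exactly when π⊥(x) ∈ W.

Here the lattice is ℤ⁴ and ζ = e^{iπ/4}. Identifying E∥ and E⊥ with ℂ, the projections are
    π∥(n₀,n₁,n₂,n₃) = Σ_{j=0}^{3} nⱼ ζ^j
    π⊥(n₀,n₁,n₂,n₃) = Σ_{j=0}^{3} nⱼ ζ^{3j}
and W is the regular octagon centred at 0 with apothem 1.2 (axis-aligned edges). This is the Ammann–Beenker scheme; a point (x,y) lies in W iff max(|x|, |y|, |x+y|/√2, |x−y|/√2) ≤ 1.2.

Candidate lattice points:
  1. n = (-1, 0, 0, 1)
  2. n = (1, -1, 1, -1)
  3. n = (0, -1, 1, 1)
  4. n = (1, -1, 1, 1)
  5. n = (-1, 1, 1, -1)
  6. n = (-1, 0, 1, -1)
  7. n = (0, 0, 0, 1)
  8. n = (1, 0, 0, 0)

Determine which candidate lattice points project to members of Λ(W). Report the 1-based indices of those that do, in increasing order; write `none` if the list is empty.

1, 7, 8

Internal map: ζ^{3j} for j=0..3 gives (1,0), (−√2/2,√2/2), (0,−1), (√2/2,√2/2).
#1 (-1, 0, 0, 1): internal (-0.29289, 0.70711); octagon support 0.70711 vs apothem 1.2 → ∈ W
#2 (1, -1, 1, -1): internal (1.00000, -2.41421); octagon support 2.41421 vs apothem 1.2 → ∉ W
#3 (0, -1, 1, 1): internal (1.41421, -1.00000); octagon support 1.70711 vs apothem 1.2 → ∉ W
#4 (1, -1, 1, 1): internal (2.41421, -1.00000); octagon support 2.41421 vs apothem 1.2 → ∉ W
#5 (-1, 1, 1, -1): internal (-2.41421, -1.00000); octagon support 2.41421 vs apothem 1.2 → ∉ W
#6 (-1, 0, 1, -1): internal (-1.70711, -1.70711); octagon support 2.41421 vs apothem 1.2 → ∉ W
#7 (0, 0, 0, 1): internal (0.70711, 0.70711); octagon support 1.00000 vs apothem 1.2 → ∈ W
#8 (1, 0, 0, 0): internal (1.00000, 0.00000); octagon support 1.00000 vs apothem 1.2 → ∈ W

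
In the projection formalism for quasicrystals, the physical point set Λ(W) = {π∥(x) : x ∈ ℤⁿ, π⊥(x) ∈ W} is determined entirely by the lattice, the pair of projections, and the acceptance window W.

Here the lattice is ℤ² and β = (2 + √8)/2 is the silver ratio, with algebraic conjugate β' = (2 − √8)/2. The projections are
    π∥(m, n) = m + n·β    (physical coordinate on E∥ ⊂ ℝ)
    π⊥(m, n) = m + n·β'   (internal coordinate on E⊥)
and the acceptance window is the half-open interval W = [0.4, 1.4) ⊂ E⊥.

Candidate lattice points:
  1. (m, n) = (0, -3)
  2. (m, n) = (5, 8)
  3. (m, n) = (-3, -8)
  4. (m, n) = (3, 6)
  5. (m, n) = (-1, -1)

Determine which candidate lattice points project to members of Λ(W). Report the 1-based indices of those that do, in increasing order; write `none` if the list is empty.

1, 4

Numerically β ≈ 2.41421 and β' = −1/β ≈ -0.41421.
[1] lift (0,-3): star map gives 1.24264; window check 0.4 ≤ 1.24264 < 1.4 is true → IN Λ
[2] lift (5,8): star map gives 1.68629; window check 0.4 ≤ 1.68629 < 1.4 is false → out
[3] lift (-3,-8): star map gives 0.31371; window check 0.4 ≤ 0.31371 < 1.4 is false → out
[4] lift (3,6): star map gives 0.51472; window check 0.4 ≤ 0.51472 < 1.4 is true → IN Λ
[5] lift (-1,-1): star map gives -0.58579; window check 0.4 ≤ -0.58579 < 1.4 is false → out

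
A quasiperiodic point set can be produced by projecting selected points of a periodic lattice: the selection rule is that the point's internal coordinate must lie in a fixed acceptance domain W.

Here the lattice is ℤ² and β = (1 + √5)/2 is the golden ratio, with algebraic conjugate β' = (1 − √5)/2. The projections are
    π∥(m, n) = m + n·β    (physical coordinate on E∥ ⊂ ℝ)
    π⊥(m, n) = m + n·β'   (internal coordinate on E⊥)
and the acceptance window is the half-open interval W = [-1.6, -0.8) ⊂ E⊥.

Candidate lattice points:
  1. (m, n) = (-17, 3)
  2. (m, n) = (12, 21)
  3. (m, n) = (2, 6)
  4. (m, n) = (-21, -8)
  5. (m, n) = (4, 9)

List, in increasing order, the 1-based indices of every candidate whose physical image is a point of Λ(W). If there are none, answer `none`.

2, 5

Compute β' = (1−√5)/2 = -0.61803, so π⊥(m,n) = m -0.61803·n.
#1 (-17,3): internal coord -17 + (3)·β' = -18.85410; -18.85410 ∉ [-1.6, -0.8) → out
#2 (12,21): internal coord 12 + (21)·β' = -0.97871; -0.97871 ∈ [-1.6, -0.8) → IN Λ
#3 (2,6): internal coord 2 + (6)·β' = -1.70820; -1.70820 ∉ [-1.6, -0.8) → out
#4 (-21,-8): internal coord -21 + (-8)·β' = -16.05573; -16.05573 ∉ [-1.6, -0.8) → out
#5 (4,9): internal coord 4 + (9)·β' = -1.56231; -1.56231 ∈ [-1.6, -0.8) → IN Λ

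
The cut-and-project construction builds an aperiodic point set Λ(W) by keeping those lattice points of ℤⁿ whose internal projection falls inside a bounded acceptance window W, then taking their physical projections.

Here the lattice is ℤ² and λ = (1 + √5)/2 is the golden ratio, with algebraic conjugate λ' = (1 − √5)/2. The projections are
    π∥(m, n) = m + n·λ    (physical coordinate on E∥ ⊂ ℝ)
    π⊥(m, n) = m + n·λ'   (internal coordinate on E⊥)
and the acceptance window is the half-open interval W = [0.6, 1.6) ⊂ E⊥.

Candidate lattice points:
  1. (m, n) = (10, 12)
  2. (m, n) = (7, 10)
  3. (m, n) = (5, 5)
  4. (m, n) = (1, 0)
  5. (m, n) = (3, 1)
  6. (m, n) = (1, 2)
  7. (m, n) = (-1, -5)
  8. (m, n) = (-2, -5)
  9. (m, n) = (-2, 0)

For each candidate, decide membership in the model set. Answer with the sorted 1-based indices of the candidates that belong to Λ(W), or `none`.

Numerically λ ≈ 1.61803 and λ' = −1/λ ≈ -0.61803.
candidate 1: (m,n)=(10,12) → π∥ = 10+12·λ ≈ 29.41641, π⊥ = 10+12·λ' ≈ 2.58359 ∉ [0.6, 1.6) ⇒ out
candidate 2: (m,n)=(7,10) → π∥ = 7+10·λ ≈ 23.18034, π⊥ = 7+10·λ' ≈ 0.81966 ∈ [0.6, 1.6) ⇒ IN Λ
candidate 3: (m,n)=(5,5) → π∥ = 5+5·λ ≈ 13.09017, π⊥ = 5+5·λ' ≈ 1.90983 ∉ [0.6, 1.6) ⇒ out
candidate 4: (m,n)=(1,0) → π∥ = 1+0·λ ≈ 1.00000, π⊥ = 1+0·λ' ≈ 1.00000 ∈ [0.6, 1.6) ⇒ IN Λ
candidate 5: (m,n)=(3,1) → π∥ = 3+1·λ ≈ 4.61803, π⊥ = 3+1·λ' ≈ 2.38197 ∉ [0.6, 1.6) ⇒ out
candidate 6: (m,n)=(1,2) → π∥ = 1+2·λ ≈ 4.23607, π⊥ = 1+2·λ' ≈ -0.23607 ∉ [0.6, 1.6) ⇒ out
candidate 7: (m,n)=(-1,-5) → π∥ = -1-5·λ ≈ -9.09017, π⊥ = -1-5·λ' ≈ 2.09017 ∉ [0.6, 1.6) ⇒ out
candidate 8: (m,n)=(-2,-5) → π∥ = -2-5·λ ≈ -10.09017, π⊥ = -2-5·λ' ≈ 1.09017 ∈ [0.6, 1.6) ⇒ IN Λ
candidate 9: (m,n)=(-2,0) → π∥ = -2+0·λ ≈ -2.00000, π⊥ = -2+0·λ' ≈ -2.00000 ∉ [0.6, 1.6) ⇒ out

2, 4, 8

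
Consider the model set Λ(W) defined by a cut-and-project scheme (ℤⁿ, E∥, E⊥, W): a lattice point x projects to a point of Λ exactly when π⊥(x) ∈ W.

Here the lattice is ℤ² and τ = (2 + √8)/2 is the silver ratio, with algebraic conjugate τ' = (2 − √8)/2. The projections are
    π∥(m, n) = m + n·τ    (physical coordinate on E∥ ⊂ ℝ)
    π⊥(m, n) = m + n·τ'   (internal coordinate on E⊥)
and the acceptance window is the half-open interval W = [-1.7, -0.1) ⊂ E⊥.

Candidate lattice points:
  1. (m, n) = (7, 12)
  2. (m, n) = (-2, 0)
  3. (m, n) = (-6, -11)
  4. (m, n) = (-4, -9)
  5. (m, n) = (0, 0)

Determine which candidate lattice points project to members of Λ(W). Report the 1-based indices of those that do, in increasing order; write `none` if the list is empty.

Numerically τ ≈ 2.414214 and τ' = −1/τ ≈ -0.414214.
[1] lift (7,12): star map gives 2.029437; window check -1.7 ≤ 2.029437 < -0.1 is false → out
[2] lift (-2,0): star map gives -2.000000; window check -1.7 ≤ -2.000000 < -0.1 is false → out
[3] lift (-6,-11): star map gives -1.443651; window check -1.7 ≤ -1.443651 < -0.1 is true → IN Λ
[4] lift (-4,-9): star map gives -0.272078; window check -1.7 ≤ -0.272078 < -0.1 is true → IN Λ
[5] lift (0,0): star map gives 0.000000; window check -1.7 ≤ 0.000000 < -0.1 is false → out

3, 4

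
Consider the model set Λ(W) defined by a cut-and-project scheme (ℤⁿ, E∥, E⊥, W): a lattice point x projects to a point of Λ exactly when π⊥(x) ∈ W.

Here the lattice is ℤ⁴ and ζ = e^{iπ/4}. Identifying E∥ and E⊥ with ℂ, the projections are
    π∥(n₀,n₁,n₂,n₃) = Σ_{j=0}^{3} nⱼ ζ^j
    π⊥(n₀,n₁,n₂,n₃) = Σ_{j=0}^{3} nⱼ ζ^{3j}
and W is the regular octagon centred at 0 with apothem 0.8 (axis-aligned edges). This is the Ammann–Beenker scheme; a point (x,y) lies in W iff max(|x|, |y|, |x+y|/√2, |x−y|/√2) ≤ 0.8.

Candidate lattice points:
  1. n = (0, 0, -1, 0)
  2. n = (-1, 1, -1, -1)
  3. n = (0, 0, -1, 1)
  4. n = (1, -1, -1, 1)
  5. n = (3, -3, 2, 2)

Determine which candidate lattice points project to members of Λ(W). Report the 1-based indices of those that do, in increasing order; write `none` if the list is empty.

none

π⊥(n) = n₀ + n₁ζ³ + n₂ζ⁶ + n₃ζ⁹ where ζ = e^{iπ/4}.
#1 (0, 0, -1, 0): internal (0.0000, 1.0000); octagon support 1.0000 vs apothem 0.8 → ∉ W
#2 (-1, 1, -1, -1): internal (-2.4142, 1.0000); octagon support 2.4142 vs apothem 0.8 → ∉ W
#3 (0, 0, -1, 1): internal (0.7071, 1.7071); octagon support 1.7071 vs apothem 0.8 → ∉ W
#4 (1, -1, -1, 1): internal (2.4142, 1.0000); octagon support 2.4142 vs apothem 0.8 → ∉ W
#5 (3, -3, 2, 2): internal (6.5355, -2.7071); octagon support 6.5355 vs apothem 0.8 → ∉ W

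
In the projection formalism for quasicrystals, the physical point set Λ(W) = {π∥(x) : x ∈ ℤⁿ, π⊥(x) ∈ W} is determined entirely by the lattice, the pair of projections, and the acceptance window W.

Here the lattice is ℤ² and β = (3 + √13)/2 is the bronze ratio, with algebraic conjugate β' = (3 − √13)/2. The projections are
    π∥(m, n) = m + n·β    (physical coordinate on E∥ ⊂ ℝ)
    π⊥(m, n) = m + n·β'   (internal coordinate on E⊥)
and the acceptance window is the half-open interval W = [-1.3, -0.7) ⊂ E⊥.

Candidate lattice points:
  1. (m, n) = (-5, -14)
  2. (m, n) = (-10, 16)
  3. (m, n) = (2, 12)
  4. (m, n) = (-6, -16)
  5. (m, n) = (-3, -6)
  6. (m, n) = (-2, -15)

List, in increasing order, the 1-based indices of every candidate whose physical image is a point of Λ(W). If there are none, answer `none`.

Numerically β ≈ 3.3028 and β' = −1/β ≈ -0.3028.
#1 (-5,-14): internal coord -5 + (-14)·β' = -0.7611; -0.7611 ∈ [-1.3, -0.7) → IN Λ
#2 (-10,16): internal coord -10 + (16)·β' = -14.8444; -14.8444 ∉ [-1.3, -0.7) → out
#3 (2,12): internal coord 2 + (12)·β' = -1.6333; -1.6333 ∉ [-1.3, -0.7) → out
#4 (-6,-16): internal coord -6 + (-16)·β' = -1.1556; -1.1556 ∈ [-1.3, -0.7) → IN Λ
#5 (-3,-6): internal coord -3 + (-6)·β' = -1.1833; -1.1833 ∈ [-1.3, -0.7) → IN Λ
#6 (-2,-15): internal coord -2 + (-15)·β' = +2.5416; +2.5416 ∉ [-1.3, -0.7) → out

1, 4, 5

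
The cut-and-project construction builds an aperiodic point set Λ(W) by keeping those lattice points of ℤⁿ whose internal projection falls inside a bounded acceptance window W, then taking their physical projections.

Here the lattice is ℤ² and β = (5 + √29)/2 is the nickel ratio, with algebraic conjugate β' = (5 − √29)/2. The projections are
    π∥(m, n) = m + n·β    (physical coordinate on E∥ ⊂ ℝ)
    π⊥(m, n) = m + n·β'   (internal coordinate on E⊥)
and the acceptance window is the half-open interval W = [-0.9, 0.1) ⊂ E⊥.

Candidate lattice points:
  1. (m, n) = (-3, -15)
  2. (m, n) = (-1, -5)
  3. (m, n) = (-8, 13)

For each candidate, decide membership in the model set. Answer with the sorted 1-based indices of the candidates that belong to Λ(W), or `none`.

β' = (5−√29)/2 ≈ -0.19258.
#1 (-3,-15): internal coord -3 + (-15)·β' = -0.11126; -0.11126 ∈ [-0.9, 0.1) → IN Λ
#2 (-1,-5): internal coord -1 + (-5)·β' = -0.03709; -0.03709 ∈ [-0.9, 0.1) → IN Λ
#3 (-8,13): internal coord -8 + (13)·β' = -10.50357; -10.50357 ∉ [-0.9, 0.1) → out

1, 2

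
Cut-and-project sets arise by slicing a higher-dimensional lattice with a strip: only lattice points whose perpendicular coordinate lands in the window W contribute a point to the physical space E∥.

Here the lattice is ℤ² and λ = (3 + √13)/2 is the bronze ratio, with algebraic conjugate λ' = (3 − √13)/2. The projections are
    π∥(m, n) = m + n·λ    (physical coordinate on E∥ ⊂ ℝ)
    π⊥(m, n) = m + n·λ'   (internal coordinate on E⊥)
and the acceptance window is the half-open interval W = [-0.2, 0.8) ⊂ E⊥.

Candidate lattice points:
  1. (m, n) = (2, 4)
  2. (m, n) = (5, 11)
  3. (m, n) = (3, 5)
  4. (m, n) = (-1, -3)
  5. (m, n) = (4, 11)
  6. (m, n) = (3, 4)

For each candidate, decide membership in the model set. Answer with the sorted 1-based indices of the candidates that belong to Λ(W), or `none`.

λ' = (3−√13)/2 ≈ -0.30278.
#1 (2,4): internal coord 2 + (4)·λ' = +0.78890; +0.78890 ∈ [-0.2, 0.8) → IN Λ
#2 (5,11): internal coord 5 + (11)·λ' = +1.66947; +1.66947 ∉ [-0.2, 0.8) → out
#3 (3,5): internal coord 3 + (5)·λ' = +1.48612; +1.48612 ∉ [-0.2, 0.8) → out
#4 (-1,-3): internal coord -1 + (-3)·λ' = -0.09167; -0.09167 ∈ [-0.2, 0.8) → IN Λ
#5 (4,11): internal coord 4 + (11)·λ' = +0.66947; +0.66947 ∈ [-0.2, 0.8) → IN Λ
#6 (3,4): internal coord 3 + (4)·λ' = +1.78890; +1.78890 ∉ [-0.2, 0.8) → out

1, 4, 5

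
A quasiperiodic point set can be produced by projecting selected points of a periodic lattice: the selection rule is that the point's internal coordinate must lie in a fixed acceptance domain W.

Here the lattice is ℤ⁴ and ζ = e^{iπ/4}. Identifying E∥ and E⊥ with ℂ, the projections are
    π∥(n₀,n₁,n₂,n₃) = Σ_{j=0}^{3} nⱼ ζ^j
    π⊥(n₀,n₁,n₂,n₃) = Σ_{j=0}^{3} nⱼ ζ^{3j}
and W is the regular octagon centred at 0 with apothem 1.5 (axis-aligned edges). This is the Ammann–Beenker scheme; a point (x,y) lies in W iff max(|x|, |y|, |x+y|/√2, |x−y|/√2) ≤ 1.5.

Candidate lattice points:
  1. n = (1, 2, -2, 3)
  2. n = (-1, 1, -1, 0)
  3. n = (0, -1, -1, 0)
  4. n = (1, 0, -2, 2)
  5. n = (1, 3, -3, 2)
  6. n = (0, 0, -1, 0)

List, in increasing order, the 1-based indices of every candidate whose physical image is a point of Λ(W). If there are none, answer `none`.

3, 6

Internal map: ζ^{3j} for j=0..3 gives (1,0), (−√2/2,√2/2), (0,−1), (√2/2,√2/2).
candidate 1: n = (1, 2, -2, 3) → π⊥ ≈ (+1.707107, +5.535534); max(|x|,|y|,|x±y|/√2) = 5.535534 > 1.5 ⇒ ∉ W
candidate 2: n = (-1, 1, -1, 0) → π⊥ ≈ (-1.707107, +1.707107); max(|x|,|y|,|x±y|/√2) = 2.414214 > 1.5 ⇒ ∉ W
candidate 3: n = (0, -1, -1, 0) → π⊥ ≈ (+0.707107, +0.292893); max(|x|,|y|,|x±y|/√2) = 0.707107 ≤ 1.5 ⇒ ∈ W
candidate 4: n = (1, 0, -2, 2) → π⊥ ≈ (+2.414214, +3.414214); max(|x|,|y|,|x±y|/√2) = 4.121320 > 1.5 ⇒ ∉ W
candidate 5: n = (1, 3, -3, 2) → π⊥ ≈ (+0.292893, +6.535534); max(|x|,|y|,|x±y|/√2) = 6.535534 > 1.5 ⇒ ∉ W
candidate 6: n = (0, 0, -1, 0) → π⊥ ≈ (+0.000000, +1.000000); max(|x|,|y|,|x±y|/√2) = 1.000000 ≤ 1.5 ⇒ ∈ W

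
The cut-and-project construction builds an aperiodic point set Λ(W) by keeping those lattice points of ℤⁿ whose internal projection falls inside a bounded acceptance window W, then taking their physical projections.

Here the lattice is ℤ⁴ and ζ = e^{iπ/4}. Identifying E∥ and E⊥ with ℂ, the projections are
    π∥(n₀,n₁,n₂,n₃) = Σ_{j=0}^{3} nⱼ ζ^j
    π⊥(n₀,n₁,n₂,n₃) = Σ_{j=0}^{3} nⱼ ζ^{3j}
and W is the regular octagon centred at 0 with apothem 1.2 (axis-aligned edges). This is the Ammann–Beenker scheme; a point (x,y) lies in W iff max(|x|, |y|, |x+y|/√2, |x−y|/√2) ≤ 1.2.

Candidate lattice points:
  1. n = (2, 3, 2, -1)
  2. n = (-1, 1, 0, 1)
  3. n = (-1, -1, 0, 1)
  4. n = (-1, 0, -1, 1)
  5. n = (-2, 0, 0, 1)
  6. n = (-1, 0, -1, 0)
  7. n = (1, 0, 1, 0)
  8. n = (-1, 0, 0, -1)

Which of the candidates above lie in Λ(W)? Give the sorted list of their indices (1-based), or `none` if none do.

π⊥(n) = n₀ + n₁ζ³ + n₂ζ⁶ + n₃ζ⁹ where ζ = e^{iπ/4}.
#1 (2, 3, 2, -1): internal (-0.82843, -0.58579); octagon support 1.00000 vs apothem 1.2 → ∈ W
#2 (-1, 1, 0, 1): internal (-1.00000, 1.41421); octagon support 1.70711 vs apothem 1.2 → ∉ W
#3 (-1, -1, 0, 1): internal (0.41421, 0.00000); octagon support 0.41421 vs apothem 1.2 → ∈ W
#4 (-1, 0, -1, 1): internal (-0.29289, 1.70711); octagon support 1.70711 vs apothem 1.2 → ∉ W
#5 (-2, 0, 0, 1): internal (-1.29289, 0.70711); octagon support 1.41421 vs apothem 1.2 → ∉ W
#6 (-1, 0, -1, 0): internal (-1.00000, 1.00000); octagon support 1.41421 vs apothem 1.2 → ∉ W
#7 (1, 0, 1, 0): internal (1.00000, -1.00000); octagon support 1.41421 vs apothem 1.2 → ∉ W
#8 (-1, 0, 0, -1): internal (-1.70711, -0.70711); octagon support 1.70711 vs apothem 1.2 → ∉ W

1, 3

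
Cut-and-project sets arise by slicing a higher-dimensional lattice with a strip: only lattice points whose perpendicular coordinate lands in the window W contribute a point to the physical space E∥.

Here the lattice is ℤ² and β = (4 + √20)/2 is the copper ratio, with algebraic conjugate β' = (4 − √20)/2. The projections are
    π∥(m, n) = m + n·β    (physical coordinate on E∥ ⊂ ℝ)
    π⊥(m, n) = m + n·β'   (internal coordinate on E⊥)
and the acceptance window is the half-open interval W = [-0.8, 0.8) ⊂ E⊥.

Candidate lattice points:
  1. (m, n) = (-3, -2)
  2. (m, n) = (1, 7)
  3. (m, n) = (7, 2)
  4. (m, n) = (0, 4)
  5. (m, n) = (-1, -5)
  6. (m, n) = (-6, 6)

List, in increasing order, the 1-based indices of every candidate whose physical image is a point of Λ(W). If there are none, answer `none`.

2, 5

β' = (4−√20)/2 ≈ -0.236068.
candidate 1: (m,n)=(-3,-2) → π∥ = -3-2·β ≈ -11.472136, π⊥ = -3-2·β' ≈ -2.527864 ∉ [-0.8, 0.8) ⇒ out
candidate 2: (m,n)=(1,7) → π∥ = 1+7·β ≈ 30.652476, π⊥ = 1+7·β' ≈ -0.652476 ∈ [-0.8, 0.8) ⇒ IN Λ
candidate 3: (m,n)=(7,2) → π∥ = 7+2·β ≈ 15.472136, π⊥ = 7+2·β' ≈ 6.527864 ∉ [-0.8, 0.8) ⇒ out
candidate 4: (m,n)=(0,4) → π∥ = 0+4·β ≈ 16.944272, π⊥ = 0+4·β' ≈ -0.944272 ∉ [-0.8, 0.8) ⇒ out
candidate 5: (m,n)=(-1,-5) → π∥ = -1-5·β ≈ -22.180340, π⊥ = -1-5·β' ≈ 0.180340 ∈ [-0.8, 0.8) ⇒ IN Λ
candidate 6: (m,n)=(-6,6) → π∥ = -6+6·β ≈ 19.416408, π⊥ = -6+6·β' ≈ -7.416408 ∉ [-0.8, 0.8) ⇒ out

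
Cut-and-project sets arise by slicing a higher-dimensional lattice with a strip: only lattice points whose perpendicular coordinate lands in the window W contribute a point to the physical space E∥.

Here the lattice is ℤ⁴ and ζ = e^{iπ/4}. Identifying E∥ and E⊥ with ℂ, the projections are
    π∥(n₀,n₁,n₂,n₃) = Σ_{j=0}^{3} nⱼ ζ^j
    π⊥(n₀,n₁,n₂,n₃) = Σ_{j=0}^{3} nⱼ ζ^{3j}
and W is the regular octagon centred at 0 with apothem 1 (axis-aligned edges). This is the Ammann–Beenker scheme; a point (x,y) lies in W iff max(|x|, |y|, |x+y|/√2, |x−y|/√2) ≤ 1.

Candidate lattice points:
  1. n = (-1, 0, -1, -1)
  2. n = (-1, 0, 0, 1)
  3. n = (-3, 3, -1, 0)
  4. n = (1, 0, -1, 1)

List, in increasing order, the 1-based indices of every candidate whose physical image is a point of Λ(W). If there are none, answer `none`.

2

π⊥(n) = n₀ + n₁ζ³ + n₂ζ⁶ + n₃ζ⁹ where ζ = e^{iπ/4}.
candidate 1: n = (-1, 0, -1, -1) → π⊥ ≈ (-1.7071, +0.2929); max(|x|,|y|,|x±y|/√2) = 1.7071 > 1 ⇒ ∉ W
candidate 2: n = (-1, 0, 0, 1) → π⊥ ≈ (-0.2929, +0.7071); max(|x|,|y|,|x±y|/√2) = 0.7071 ≤ 1 ⇒ ∈ W
candidate 3: n = (-3, 3, -1, 0) → π⊥ ≈ (-5.1213, +3.1213); max(|x|,|y|,|x±y|/√2) = 5.8284 > 1 ⇒ ∉ W
candidate 4: n = (1, 0, -1, 1) → π⊥ ≈ (+1.7071, +1.7071); max(|x|,|y|,|x±y|/√2) = 2.4142 > 1 ⇒ ∉ W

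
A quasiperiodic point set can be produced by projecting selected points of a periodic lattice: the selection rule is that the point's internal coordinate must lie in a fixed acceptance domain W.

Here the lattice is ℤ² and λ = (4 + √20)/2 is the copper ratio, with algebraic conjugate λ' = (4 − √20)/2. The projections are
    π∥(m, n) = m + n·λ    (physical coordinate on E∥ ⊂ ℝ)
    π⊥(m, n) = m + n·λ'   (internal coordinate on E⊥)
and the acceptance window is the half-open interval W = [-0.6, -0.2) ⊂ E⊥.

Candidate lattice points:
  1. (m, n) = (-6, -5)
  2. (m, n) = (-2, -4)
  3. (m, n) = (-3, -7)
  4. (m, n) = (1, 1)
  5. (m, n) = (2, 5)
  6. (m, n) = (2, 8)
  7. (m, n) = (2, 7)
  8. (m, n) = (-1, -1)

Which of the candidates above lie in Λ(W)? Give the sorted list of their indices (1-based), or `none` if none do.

λ' = (4−√20)/2 ≈ -0.236068.
[1] lift (-6,-5): star map gives -4.819660; window check -0.6 ≤ -4.819660 < -0.2 is false → out
[2] lift (-2,-4): star map gives -1.055728; window check -0.6 ≤ -1.055728 < -0.2 is false → out
[3] lift (-3,-7): star map gives -1.347524; window check -0.6 ≤ -1.347524 < -0.2 is false → out
[4] lift (1,1): star map gives 0.763932; window check -0.6 ≤ 0.763932 < -0.2 is false → out
[5] lift (2,5): star map gives 0.819660; window check -0.6 ≤ 0.819660 < -0.2 is false → out
[6] lift (2,8): star map gives 0.111456; window check -0.6 ≤ 0.111456 < -0.2 is false → out
[7] lift (2,7): star map gives 0.347524; window check -0.6 ≤ 0.347524 < -0.2 is false → out
[8] lift (-1,-1): star map gives -0.763932; window check -0.6 ≤ -0.763932 < -0.2 is false → out

none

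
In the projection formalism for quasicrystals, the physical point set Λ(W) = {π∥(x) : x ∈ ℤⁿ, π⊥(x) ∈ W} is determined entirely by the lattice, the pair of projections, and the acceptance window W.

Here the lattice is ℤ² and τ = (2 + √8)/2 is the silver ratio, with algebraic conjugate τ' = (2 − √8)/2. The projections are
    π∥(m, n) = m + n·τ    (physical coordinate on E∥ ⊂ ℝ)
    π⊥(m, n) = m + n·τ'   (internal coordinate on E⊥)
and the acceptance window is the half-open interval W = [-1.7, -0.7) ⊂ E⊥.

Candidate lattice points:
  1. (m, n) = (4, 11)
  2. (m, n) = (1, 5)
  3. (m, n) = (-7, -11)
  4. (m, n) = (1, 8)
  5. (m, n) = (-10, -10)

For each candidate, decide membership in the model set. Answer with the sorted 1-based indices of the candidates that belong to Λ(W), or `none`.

2

τ' = (2−√8)/2 ≈ -0.414214.
[1] lift (4,11): star map gives -0.556349; window check -1.7 ≤ -0.556349 < -0.7 is false → out
[2] lift (1,5): star map gives -1.071068; window check -1.7 ≤ -1.071068 < -0.7 is true → IN Λ
[3] lift (-7,-11): star map gives -2.443651; window check -1.7 ≤ -2.443651 < -0.7 is false → out
[4] lift (1,8): star map gives -2.313708; window check -1.7 ≤ -2.313708 < -0.7 is false → out
[5] lift (-10,-10): star map gives -5.857864; window check -1.7 ≤ -5.857864 < -0.7 is false → out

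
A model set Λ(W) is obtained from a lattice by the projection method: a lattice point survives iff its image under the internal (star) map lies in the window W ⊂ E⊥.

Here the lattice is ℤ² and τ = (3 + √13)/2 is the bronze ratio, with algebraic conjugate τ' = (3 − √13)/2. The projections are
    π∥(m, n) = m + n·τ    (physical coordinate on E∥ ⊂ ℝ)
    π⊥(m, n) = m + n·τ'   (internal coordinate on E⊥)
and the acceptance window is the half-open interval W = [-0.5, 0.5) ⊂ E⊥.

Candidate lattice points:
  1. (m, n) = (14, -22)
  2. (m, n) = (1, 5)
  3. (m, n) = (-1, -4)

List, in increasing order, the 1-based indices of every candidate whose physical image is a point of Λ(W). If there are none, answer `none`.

Numerically τ ≈ 3.30278 and τ' = −1/τ ≈ -0.30278.
candidate 1: (m,n)=(14,-22) → π∥ = 14-22·τ ≈ -58.66106, π⊥ = 14-22·τ' ≈ 20.66106 ∉ [-0.5, 0.5) ⇒ out
candidate 2: (m,n)=(1,5) → π∥ = 1+5·τ ≈ 17.51388, π⊥ = 1+5·τ' ≈ -0.51388 ∉ [-0.5, 0.5) ⇒ out
candidate 3: (m,n)=(-1,-4) → π∥ = -1-4·τ ≈ -14.21110, π⊥ = -1-4·τ' ≈ 0.21110 ∈ [-0.5, 0.5) ⇒ IN Λ

3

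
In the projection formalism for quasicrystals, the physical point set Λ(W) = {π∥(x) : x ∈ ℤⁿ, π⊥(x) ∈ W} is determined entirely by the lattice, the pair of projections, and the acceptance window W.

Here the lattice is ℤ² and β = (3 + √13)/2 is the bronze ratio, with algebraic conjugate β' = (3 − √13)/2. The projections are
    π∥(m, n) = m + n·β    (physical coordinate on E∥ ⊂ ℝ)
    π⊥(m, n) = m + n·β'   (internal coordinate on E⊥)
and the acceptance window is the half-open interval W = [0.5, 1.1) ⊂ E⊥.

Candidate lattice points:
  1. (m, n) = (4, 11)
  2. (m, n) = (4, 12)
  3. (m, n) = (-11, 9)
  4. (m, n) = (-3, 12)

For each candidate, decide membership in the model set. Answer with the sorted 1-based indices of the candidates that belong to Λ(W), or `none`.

Numerically β ≈ 3.30278 and β' = −1/β ≈ -0.30278.
#1 (4,11): internal coord 4 + (11)·β' = +0.66947; +0.66947 ∈ [0.5, 1.1) → IN Λ
#2 (4,12): internal coord 4 + (12)·β' = +0.36669; +0.36669 ∉ [0.5, 1.1) → out
#3 (-11,9): internal coord -11 + (9)·β' = -13.72498; -13.72498 ∉ [0.5, 1.1) → out
#4 (-3,12): internal coord -3 + (12)·β' = -6.63331; -6.63331 ∉ [0.5, 1.1) → out

1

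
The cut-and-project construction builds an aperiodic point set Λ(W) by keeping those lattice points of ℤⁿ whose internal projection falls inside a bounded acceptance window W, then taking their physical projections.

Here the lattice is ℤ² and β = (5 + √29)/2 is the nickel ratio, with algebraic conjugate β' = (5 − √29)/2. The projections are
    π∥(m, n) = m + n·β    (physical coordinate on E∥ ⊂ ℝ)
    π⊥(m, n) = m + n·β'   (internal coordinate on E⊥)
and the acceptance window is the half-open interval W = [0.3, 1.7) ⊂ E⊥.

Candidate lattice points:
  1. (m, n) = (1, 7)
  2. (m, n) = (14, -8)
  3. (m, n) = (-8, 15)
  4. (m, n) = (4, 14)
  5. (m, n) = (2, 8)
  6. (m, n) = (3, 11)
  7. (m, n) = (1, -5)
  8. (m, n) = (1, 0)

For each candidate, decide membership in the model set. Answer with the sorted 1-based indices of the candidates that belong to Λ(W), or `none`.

Compute β' = (5−√29)/2 = -0.1926, so π⊥(m,n) = m -0.1926·n.
#1 (1,7): internal coord 1 + (7)·β' = -0.3481; -0.3481 ∉ [0.3, 1.7) → out
#2 (14,-8): internal coord 14 + (-8)·β' = +15.5407; +15.5407 ∉ [0.3, 1.7) → out
#3 (-8,15): internal coord -8 + (15)·β' = -10.8887; -10.8887 ∉ [0.3, 1.7) → out
#4 (4,14): internal coord 4 + (14)·β' = +1.3038; +1.3038 ∈ [0.3, 1.7) → IN Λ
#5 (2,8): internal coord 2 + (8)·β' = +0.4593; +0.4593 ∈ [0.3, 1.7) → IN Λ
#6 (3,11): internal coord 3 + (11)·β' = +0.8816; +0.8816 ∈ [0.3, 1.7) → IN Λ
#7 (1,-5): internal coord 1 + (-5)·β' = +1.9629; +1.9629 ∉ [0.3, 1.7) → out
#8 (1,0): internal coord 1 + (0)·β' = +1.0000; +1.0000 ∈ [0.3, 1.7) → IN Λ

4, 5, 6, 8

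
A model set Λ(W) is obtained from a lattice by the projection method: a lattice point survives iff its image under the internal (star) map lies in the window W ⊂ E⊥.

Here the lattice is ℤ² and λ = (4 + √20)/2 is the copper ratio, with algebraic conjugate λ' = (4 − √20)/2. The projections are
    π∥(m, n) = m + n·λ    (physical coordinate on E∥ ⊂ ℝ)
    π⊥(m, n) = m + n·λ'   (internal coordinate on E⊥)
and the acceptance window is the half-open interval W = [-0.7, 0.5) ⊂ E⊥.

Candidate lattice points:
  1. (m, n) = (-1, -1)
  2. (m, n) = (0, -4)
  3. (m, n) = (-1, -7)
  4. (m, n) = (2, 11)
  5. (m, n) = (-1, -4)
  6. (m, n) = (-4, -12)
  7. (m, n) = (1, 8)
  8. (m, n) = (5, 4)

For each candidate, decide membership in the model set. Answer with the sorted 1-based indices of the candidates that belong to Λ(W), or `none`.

4, 5

λ' = (4−√20)/2 ≈ -0.23607.
#1 (-1,-1): internal coord -1 + (-1)·λ' = -0.76393; -0.76393 ∉ [-0.7, 0.5) → out
#2 (0,-4): internal coord 0 + (-4)·λ' = +0.94427; +0.94427 ∉ [-0.7, 0.5) → out
#3 (-1,-7): internal coord -1 + (-7)·λ' = +0.65248; +0.65248 ∉ [-0.7, 0.5) → out
#4 (2,11): internal coord 2 + (11)·λ' = -0.59675; -0.59675 ∈ [-0.7, 0.5) → IN Λ
#5 (-1,-4): internal coord -1 + (-4)·λ' = -0.05573; -0.05573 ∈ [-0.7, 0.5) → IN Λ
#6 (-4,-12): internal coord -4 + (-12)·λ' = -1.16718; -1.16718 ∉ [-0.7, 0.5) → out
#7 (1,8): internal coord 1 + (8)·λ' = -0.88854; -0.88854 ∉ [-0.7, 0.5) → out
#8 (5,4): internal coord 5 + (4)·λ' = +4.05573; +4.05573 ∉ [-0.7, 0.5) → out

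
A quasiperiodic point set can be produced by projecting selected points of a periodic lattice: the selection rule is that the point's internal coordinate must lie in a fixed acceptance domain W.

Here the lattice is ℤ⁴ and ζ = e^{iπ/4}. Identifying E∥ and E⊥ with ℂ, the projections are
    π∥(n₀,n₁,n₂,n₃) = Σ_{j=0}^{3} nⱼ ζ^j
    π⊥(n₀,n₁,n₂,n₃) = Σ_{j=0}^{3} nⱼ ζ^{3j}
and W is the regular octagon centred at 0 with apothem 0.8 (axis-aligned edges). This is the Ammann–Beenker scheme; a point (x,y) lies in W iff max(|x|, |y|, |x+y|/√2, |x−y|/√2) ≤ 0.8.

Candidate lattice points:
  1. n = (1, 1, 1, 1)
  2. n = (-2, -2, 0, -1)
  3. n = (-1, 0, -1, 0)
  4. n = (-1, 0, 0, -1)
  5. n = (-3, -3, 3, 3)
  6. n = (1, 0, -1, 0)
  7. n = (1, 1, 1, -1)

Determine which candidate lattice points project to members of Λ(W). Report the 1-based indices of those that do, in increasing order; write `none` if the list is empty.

none

Internal map: ζ^{3j} for j=0..3 gives (1,0), (−√2/2,√2/2), (0,−1), (√2/2,√2/2).
candidate 1: n = (1, 1, 1, 1) → π⊥ ≈ (+1.000000, +0.414214); max(|x|,|y|,|x±y|/√2) = 1.000000 > 0.8 ⇒ ∉ W
candidate 2: n = (-2, -2, 0, -1) → π⊥ ≈ (-1.292893, -2.121320); max(|x|,|y|,|x±y|/√2) = 2.414214 > 0.8 ⇒ ∉ W
candidate 3: n = (-1, 0, -1, 0) → π⊥ ≈ (-1.000000, +1.000000); max(|x|,|y|,|x±y|/√2) = 1.414214 > 0.8 ⇒ ∉ W
candidate 4: n = (-1, 0, 0, -1) → π⊥ ≈ (-1.707107, -0.707107); max(|x|,|y|,|x±y|/√2) = 1.707107 > 0.8 ⇒ ∉ W
candidate 5: n = (-3, -3, 3, 3) → π⊥ ≈ (+1.242641, -3.000000); max(|x|,|y|,|x±y|/√2) = 3.000000 > 0.8 ⇒ ∉ W
candidate 6: n = (1, 0, -1, 0) → π⊥ ≈ (+1.000000, +1.000000); max(|x|,|y|,|x±y|/√2) = 1.414214 > 0.8 ⇒ ∉ W
candidate 7: n = (1, 1, 1, -1) → π⊥ ≈ (-0.414214, -1.000000); max(|x|,|y|,|x±y|/√2) = 1.000000 > 0.8 ⇒ ∉ W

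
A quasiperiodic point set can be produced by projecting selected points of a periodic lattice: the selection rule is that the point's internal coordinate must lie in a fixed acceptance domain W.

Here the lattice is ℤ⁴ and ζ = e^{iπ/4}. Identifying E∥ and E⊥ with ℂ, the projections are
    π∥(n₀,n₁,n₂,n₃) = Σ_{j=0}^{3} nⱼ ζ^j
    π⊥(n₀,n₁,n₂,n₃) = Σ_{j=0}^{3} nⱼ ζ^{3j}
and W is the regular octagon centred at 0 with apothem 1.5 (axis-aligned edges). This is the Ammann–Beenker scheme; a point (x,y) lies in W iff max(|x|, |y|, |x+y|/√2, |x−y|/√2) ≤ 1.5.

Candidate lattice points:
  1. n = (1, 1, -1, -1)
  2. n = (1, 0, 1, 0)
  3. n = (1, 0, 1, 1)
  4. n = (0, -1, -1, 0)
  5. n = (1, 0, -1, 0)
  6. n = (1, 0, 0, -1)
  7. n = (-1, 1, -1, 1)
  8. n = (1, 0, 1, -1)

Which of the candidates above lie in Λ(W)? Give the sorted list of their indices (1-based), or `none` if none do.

Internal map: ζ^{3j} for j=0..3 gives (1,0), (−√2/2,√2/2), (0,−1), (√2/2,√2/2).
candidate 1: n = (1, 1, -1, -1) → π⊥ ≈ (-0.4142, +1.0000); max(|x|,|y|,|x±y|/√2) = 1.0000 ≤ 1.5 ⇒ ∈ W
candidate 2: n = (1, 0, 1, 0) → π⊥ ≈ (+1.0000, -1.0000); max(|x|,|y|,|x±y|/√2) = 1.4142 ≤ 1.5 ⇒ ∈ W
candidate 3: n = (1, 0, 1, 1) → π⊥ ≈ (+1.7071, -0.2929); max(|x|,|y|,|x±y|/√2) = 1.7071 > 1.5 ⇒ ∉ W
candidate 4: n = (0, -1, -1, 0) → π⊥ ≈ (+0.7071, +0.2929); max(|x|,|y|,|x±y|/√2) = 0.7071 ≤ 1.5 ⇒ ∈ W
candidate 5: n = (1, 0, -1, 0) → π⊥ ≈ (+1.0000, +1.0000); max(|x|,|y|,|x±y|/√2) = 1.4142 ≤ 1.5 ⇒ ∈ W
candidate 6: n = (1, 0, 0, -1) → π⊥ ≈ (+0.2929, -0.7071); max(|x|,|y|,|x±y|/√2) = 0.7071 ≤ 1.5 ⇒ ∈ W
candidate 7: n = (-1, 1, -1, 1) → π⊥ ≈ (-1.0000, +2.4142); max(|x|,|y|,|x±y|/√2) = 2.4142 > 1.5 ⇒ ∉ W
candidate 8: n = (1, 0, 1, -1) → π⊥ ≈ (+0.2929, -1.7071); max(|x|,|y|,|x±y|/√2) = 1.7071 > 1.5 ⇒ ∉ W

1, 2, 4, 5, 6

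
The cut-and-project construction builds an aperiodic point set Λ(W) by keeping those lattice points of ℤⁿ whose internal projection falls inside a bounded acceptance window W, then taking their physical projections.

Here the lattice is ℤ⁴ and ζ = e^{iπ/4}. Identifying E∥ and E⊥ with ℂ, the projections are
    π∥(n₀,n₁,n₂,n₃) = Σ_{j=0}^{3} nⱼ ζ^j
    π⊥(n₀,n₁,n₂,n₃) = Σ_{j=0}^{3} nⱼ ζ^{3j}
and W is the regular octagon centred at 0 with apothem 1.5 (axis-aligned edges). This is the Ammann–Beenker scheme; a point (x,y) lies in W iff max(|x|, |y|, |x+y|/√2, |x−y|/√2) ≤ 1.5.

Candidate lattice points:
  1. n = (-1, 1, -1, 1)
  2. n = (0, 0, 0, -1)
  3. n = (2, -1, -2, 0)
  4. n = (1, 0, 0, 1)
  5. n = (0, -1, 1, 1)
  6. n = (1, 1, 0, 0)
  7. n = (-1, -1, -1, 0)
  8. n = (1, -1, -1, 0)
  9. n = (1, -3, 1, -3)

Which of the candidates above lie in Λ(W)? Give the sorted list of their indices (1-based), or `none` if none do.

π⊥(n) = n₀ + n₁ζ³ + n₂ζ⁶ + n₃ζ⁹ where ζ = e^{iπ/4}.
candidate 1: n = (-1, 1, -1, 1) → π⊥ ≈ (-1.000000, +2.414214); max(|x|,|y|,|x±y|/√2) = 2.414214 > 1.5 ⇒ ∉ W
candidate 2: n = (0, 0, 0, -1) → π⊥ ≈ (-0.707107, -0.707107); max(|x|,|y|,|x±y|/√2) = 1.000000 ≤ 1.5 ⇒ ∈ W
candidate 3: n = (2, -1, -2, 0) → π⊥ ≈ (+2.707107, +1.292893); max(|x|,|y|,|x±y|/√2) = 2.828427 > 1.5 ⇒ ∉ W
candidate 4: n = (1, 0, 0, 1) → π⊥ ≈ (+1.707107, +0.707107); max(|x|,|y|,|x±y|/√2) = 1.707107 > 1.5 ⇒ ∉ W
candidate 5: n = (0, -1, 1, 1) → π⊥ ≈ (+1.414214, -1.000000); max(|x|,|y|,|x±y|/√2) = 1.707107 > 1.5 ⇒ ∉ W
candidate 6: n = (1, 1, 0, 0) → π⊥ ≈ (+0.292893, +0.707107); max(|x|,|y|,|x±y|/√2) = 0.707107 ≤ 1.5 ⇒ ∈ W
candidate 7: n = (-1, -1, -1, 0) → π⊥ ≈ (-0.292893, +0.292893); max(|x|,|y|,|x±y|/√2) = 0.414214 ≤ 1.5 ⇒ ∈ W
candidate 8: n = (1, -1, -1, 0) → π⊥ ≈ (+1.707107, +0.292893); max(|x|,|y|,|x±y|/√2) = 1.707107 > 1.5 ⇒ ∉ W
candidate 9: n = (1, -3, 1, -3) → π⊥ ≈ (+1.000000, -5.242641); max(|x|,|y|,|x±y|/√2) = 5.242641 > 1.5 ⇒ ∉ W

2, 6, 7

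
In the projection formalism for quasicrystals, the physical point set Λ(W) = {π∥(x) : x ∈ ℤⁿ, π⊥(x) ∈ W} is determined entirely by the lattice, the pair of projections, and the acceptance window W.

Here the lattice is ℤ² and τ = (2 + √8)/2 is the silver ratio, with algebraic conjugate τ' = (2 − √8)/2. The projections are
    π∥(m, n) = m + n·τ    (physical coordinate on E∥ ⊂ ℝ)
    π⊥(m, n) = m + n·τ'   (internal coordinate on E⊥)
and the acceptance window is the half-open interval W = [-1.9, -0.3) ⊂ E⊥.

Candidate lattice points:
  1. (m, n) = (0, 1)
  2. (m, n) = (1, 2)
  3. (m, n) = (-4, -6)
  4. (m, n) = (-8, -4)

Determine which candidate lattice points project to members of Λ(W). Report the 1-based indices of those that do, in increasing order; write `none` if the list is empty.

1, 3

τ' = (2−√8)/2 ≈ -0.4142.
candidate 1: (m,n)=(0,1) → π∥ = 0+1·τ ≈ 2.4142, π⊥ = 0+1·τ' ≈ -0.4142 ∈ [-1.9, -0.3) ⇒ IN Λ
candidate 2: (m,n)=(1,2) → π∥ = 1+2·τ ≈ 5.8284, π⊥ = 1+2·τ' ≈ 0.1716 ∉ [-1.9, -0.3) ⇒ out
candidate 3: (m,n)=(-4,-6) → π∥ = -4-6·τ ≈ -18.4853, π⊥ = -4-6·τ' ≈ -1.5147 ∈ [-1.9, -0.3) ⇒ IN Λ
candidate 4: (m,n)=(-8,-4) → π∥ = -8-4·τ ≈ -17.6569, π⊥ = -8-4·τ' ≈ -6.3431 ∉ [-1.9, -0.3) ⇒ out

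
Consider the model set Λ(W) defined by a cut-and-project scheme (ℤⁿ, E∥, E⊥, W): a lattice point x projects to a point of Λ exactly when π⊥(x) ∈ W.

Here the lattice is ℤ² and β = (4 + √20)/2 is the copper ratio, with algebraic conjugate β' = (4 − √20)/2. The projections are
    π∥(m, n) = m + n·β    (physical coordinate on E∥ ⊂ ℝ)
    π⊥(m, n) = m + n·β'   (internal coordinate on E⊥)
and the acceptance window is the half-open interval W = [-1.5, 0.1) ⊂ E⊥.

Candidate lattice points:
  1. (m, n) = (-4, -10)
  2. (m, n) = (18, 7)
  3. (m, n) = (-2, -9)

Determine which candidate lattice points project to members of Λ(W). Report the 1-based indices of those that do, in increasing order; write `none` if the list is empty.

β' = (4−√20)/2 ≈ -0.23607.
candidate 1: (m,n)=(-4,-10) → π∥ = -4-10·β ≈ -46.36068, π⊥ = -4-10·β' ≈ -1.63932 ∉ [-1.5, 0.1) ⇒ out
candidate 2: (m,n)=(18,7) → π∥ = 18+7·β ≈ 47.65248, π⊥ = 18+7·β' ≈ 16.34752 ∉ [-1.5, 0.1) ⇒ out
candidate 3: (m,n)=(-2,-9) → π∥ = -2-9·β ≈ -40.12461, π⊥ = -2-9·β' ≈ 0.12461 ∉ [-1.5, 0.1) ⇒ out

none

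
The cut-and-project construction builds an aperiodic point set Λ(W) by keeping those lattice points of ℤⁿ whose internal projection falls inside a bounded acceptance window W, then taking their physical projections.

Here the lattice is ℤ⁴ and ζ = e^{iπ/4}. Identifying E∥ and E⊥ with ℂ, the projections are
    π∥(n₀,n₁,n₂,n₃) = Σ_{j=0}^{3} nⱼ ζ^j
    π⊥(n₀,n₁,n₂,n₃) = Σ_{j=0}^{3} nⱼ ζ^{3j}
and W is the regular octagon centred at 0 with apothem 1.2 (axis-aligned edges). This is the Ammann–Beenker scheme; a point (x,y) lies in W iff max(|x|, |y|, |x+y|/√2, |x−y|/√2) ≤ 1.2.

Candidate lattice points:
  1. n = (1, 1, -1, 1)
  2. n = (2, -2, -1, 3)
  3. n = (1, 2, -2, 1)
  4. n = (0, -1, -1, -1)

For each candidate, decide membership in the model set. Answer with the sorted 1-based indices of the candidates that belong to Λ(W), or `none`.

Internal map: ζ^{3j} for j=0..3 gives (1,0), (−√2/2,√2/2), (0,−1), (√2/2,√2/2).
candidate 1: n = (1, 1, -1, 1) → π⊥ ≈ (+1.00000, +2.41421); max(|x|,|y|,|x±y|/√2) = 2.41421 > 1.2 ⇒ ∉ W
candidate 2: n = (2, -2, -1, 3) → π⊥ ≈ (+5.53553, +1.70711); max(|x|,|y|,|x±y|/√2) = 5.53553 > 1.2 ⇒ ∉ W
candidate 3: n = (1, 2, -2, 1) → π⊥ ≈ (+0.29289, +4.12132); max(|x|,|y|,|x±y|/√2) = 4.12132 > 1.2 ⇒ ∉ W
candidate 4: n = (0, -1, -1, -1) → π⊥ ≈ (+0.00000, -0.41421); max(|x|,|y|,|x±y|/√2) = 0.41421 ≤ 1.2 ⇒ ∈ W

4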